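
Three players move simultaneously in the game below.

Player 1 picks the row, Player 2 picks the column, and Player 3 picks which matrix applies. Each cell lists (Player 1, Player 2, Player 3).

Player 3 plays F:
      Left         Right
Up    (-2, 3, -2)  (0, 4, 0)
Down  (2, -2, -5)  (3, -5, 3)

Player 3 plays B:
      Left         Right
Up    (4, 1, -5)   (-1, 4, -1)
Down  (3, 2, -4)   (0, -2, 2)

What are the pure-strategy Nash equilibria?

Player 1 against (Left, F): payoffs -2, 2 → best response Down.
Player 1 against (Left, B): payoffs 4, 3 → best response Up.
Player 1 against (Right, F): payoffs 0, 3 → best response Down.
Player 1 against (Right, B): payoffs -1, 0 → best response Down.
Player 2 against (Up, F): payoffs 3, 4 → best response Right.
Player 2 against (Up, B): payoffs 1, 4 → best response Right.
Player 2 against (Down, F): payoffs -2, -5 → best response Left.
Player 2 against (Down, B): payoffs 2, -2 → best response Left.
Player 3 against (Up, Left): payoffs -2, -5 → best response F.
Player 3 against (Up, Right): payoffs 0, -1 → best response F.
Player 3 against (Down, Left): payoffs -5, -4 → best response B.
Player 3 against (Down, Right): payoffs 3, 2 → best response F.
No profile is a mutual best response for all players.

This game has no pure Nash equilibrium.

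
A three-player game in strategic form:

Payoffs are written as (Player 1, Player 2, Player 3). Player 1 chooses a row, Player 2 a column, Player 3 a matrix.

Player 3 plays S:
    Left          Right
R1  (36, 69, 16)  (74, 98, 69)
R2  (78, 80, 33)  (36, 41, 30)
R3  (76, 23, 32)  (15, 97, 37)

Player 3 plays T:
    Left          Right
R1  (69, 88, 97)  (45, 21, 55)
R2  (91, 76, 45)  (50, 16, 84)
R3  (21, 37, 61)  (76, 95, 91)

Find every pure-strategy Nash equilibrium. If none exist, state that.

Pure-strategy Nash equilibria: (R1, Right, S); (R2, Left, T); (R3, Right, T)

Player 1 against (Left, S): payoffs 36, 78, 76 → best response R2.
Player 1 against (Left, T): payoffs 69, 91, 21 → best response R2.
Player 1 against (Right, S): payoffs 74, 36, 15 → best response R1.
Player 1 against (Right, T): payoffs 45, 50, 76 → best response R3.
Player 2 against (R1, S): payoffs 69, 98 → best response Right.
Player 2 against (R1, T): payoffs 88, 21 → best response Left.
Player 2 against (R2, S): payoffs 80, 41 → best response Left.
Player 2 against (R2, T): payoffs 76, 16 → best response Left.
Player 2 against (R3, S): payoffs 23, 97 → best response Right.
Player 2 against (R3, T): payoffs 37, 95 → best response Right.
Player 3 against (R1, Left): payoffs 16, 97 → best response T.
Player 3 against (R1, Right): payoffs 69, 55 → best response S.
Player 3 against (R2, Left): payoffs 33, 45 → best response T.
Player 3 against (R2, Right): payoffs 30, 84 → best response T.
Player 3 against (R3, Left): payoffs 32, 61 → best response T.
Player 3 against (R3, Right): payoffs 37, 91 → best response T.
Mutual best responses: (R1, Right, S); (R2, Left, T); (R3, Right, T).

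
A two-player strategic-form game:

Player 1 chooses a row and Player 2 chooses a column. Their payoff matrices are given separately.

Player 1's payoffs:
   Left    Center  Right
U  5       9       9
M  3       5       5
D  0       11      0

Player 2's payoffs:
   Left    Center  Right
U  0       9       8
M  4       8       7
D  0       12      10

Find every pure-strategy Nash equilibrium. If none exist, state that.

Mark each player's best response to every combination of opponents' strategies; a profile where every player is best-responding is a pure Nash equilibrium.
Player 1 against Left: payoffs 5, 3, 0 → best response U.
Player 1 against Center: payoffs 9, 5, 11 → best response D.
Player 1 against Right: payoffs 9, 5, 0 → best response U.
Player 2 against U: payoffs 0, 9, 8 → best response Center.
Player 2 against M: payoffs 4, 8, 7 → best response Center.
Player 2 against D: payoffs 0, 12, 10 → best response Center.
Mutual best responses: (D, Center).

(D, Center)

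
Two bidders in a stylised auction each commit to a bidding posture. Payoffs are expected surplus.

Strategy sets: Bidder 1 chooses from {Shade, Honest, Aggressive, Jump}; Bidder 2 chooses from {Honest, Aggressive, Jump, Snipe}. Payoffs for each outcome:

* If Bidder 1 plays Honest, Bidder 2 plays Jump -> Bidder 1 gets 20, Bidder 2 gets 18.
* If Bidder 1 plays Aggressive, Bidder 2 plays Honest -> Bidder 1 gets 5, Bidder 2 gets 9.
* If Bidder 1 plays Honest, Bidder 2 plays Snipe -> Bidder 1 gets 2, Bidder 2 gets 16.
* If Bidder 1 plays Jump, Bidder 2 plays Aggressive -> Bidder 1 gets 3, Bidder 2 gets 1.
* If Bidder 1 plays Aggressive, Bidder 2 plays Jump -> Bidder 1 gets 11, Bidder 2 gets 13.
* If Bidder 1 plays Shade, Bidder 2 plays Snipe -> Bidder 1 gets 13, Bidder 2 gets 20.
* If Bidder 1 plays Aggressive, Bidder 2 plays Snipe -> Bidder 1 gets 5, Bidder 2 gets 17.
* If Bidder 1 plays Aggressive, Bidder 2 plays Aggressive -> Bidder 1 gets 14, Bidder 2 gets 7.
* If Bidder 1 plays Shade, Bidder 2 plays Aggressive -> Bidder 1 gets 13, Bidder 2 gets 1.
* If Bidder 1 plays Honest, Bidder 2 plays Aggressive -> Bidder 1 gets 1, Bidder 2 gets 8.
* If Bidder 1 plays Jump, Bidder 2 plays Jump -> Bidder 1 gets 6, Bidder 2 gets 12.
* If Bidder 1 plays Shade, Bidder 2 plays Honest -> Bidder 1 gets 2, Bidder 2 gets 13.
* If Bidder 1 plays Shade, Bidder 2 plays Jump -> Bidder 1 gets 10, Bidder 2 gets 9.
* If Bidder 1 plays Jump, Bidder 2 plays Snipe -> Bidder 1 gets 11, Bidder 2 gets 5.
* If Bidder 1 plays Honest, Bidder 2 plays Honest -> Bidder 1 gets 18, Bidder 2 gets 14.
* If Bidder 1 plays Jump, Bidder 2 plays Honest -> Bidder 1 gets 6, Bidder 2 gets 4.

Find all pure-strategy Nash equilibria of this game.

(Shade, Snipe); (Honest, Jump)

Bidder 1 against Honest: payoffs 2, 18, 5, 6 → best response Honest.
Bidder 1 against Aggressive: payoffs 13, 1, 14, 3 → best response Aggressive.
Bidder 1 against Jump: payoffs 10, 20, 11, 6 → best response Honest.
Bidder 1 against Snipe: payoffs 13, 2, 5, 11 → best response Shade.
Bidder 2 against Shade: payoffs 13, 1, 9, 20 → best response Snipe.
Bidder 2 against Honest: payoffs 14, 8, 18, 16 → best response Jump.
Bidder 2 against Aggressive: payoffs 9, 7, 13, 17 → best response Snipe.
Bidder 2 against Jump: payoffs 4, 1, 12, 5 → best response Jump.
Mutual best responses: (Shade, Snipe); (Honest, Jump).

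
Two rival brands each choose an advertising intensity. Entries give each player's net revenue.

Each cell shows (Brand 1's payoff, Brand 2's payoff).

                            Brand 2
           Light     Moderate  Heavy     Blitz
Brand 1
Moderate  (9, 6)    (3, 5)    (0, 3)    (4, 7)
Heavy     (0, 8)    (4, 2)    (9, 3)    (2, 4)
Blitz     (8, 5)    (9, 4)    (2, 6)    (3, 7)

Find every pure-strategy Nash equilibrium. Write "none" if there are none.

Pure NE: (Moderate, Blitz)

(Moderate, Light): Brand 2 can switch to Blitz (6 → 7). Not NE.
(Moderate, Moderate): Brand 1 can switch to Heavy (3 → 4). Not NE.
(Moderate, Heavy): Brand 1 can switch to Heavy (0 → 9). Not NE.
(Moderate, Blitz): Brand 1 gets 4, best alternative 3; Brand 2 gets 7, best alternative 6. No profitable deviation — NE.
(Heavy, Light): Brand 1 can switch to Moderate (0 → 9). Not NE.
(Heavy, Moderate): Brand 1 can switch to Blitz (4 → 9). Not NE.
(Heavy, Heavy): Brand 2 can switch to Light (3 → 8). Not NE.
(Heavy, Blitz): Brand 1 can switch to Moderate (2 → 4). Not NE.
(Blitz, Light): Brand 1 can switch to Moderate (8 → 9). Not NE.
(Blitz, Moderate): Brand 2 can switch to Light (4 → 5). Not NE.
(Blitz, Heavy): Brand 1 can switch to Heavy (2 → 9). Not NE.
(Blitz, Blitz): Brand 1 can switch to Moderate (3 → 4). Not NE.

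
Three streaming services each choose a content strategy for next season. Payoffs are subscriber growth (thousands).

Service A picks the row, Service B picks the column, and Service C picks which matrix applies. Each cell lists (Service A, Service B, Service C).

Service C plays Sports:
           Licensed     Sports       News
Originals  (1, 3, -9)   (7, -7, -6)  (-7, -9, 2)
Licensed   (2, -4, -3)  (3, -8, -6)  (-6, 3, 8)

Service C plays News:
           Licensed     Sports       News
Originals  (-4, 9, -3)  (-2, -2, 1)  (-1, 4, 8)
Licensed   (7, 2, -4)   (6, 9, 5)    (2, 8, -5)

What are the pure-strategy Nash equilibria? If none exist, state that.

(Originals, Licensed, Sports): Service A can switch to Licensed (1 → 2). Not NE.
(Originals, Licensed, News): Service A can switch to Licensed (-4 → 7). Not NE.
(Originals, Sports, Sports): Service B can switch to Licensed (-7 → 3). Not NE.
(Originals, Sports, News): Service A can switch to Licensed (-2 → 6). Not NE.
(Originals, News, Sports): Service A can switch to Licensed (-7 → -6). Not NE.
(Originals, News, News): Service A can switch to Licensed (-1 → 2). Not NE.
(Licensed, Sports, News): Service A gets 6, best alternative -2; Service B gets 9, best alternative 8; Service C gets 5, best alternative -6. No profitable deviation — NE.
(Licensed, News, Sports): Service A gets -6, best alternative -7; Service B gets 3, best alternative -4; Service C gets 8, best alternative -5. No profitable deviation — NE.
(The remaining 4 profiles each have a profitable deviation by the same check.)

The pure Nash equilibria are (Licensed, Sports, News) and (Licensed, News, Sports).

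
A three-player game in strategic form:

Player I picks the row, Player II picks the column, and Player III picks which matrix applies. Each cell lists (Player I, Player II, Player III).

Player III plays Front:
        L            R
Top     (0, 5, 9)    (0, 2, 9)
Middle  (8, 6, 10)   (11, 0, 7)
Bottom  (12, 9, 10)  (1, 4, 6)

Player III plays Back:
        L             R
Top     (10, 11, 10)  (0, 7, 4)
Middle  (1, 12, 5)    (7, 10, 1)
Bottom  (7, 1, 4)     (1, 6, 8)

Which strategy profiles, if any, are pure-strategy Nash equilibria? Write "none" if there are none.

(Top, L, Back), (Bottom, L, Front)

Player I against (L, Front): payoffs 0, 8, 12 → best response Bottom.
Player I against (L, Back): payoffs 10, 1, 7 → best response Top.
Player I against (R, Front): payoffs 0, 11, 1 → best response Middle.
Player I against (R, Back): payoffs 0, 7, 1 → best response Middle.
Player II against (Top, Front): payoffs 5, 2 → best response L.
Player II against (Top, Back): payoffs 11, 7 → best response L.
Player II against (Middle, Front): payoffs 6, 0 → best response L.
Player II against (Middle, Back): payoffs 12, 10 → best response L.
Player II against (Bottom, Front): payoffs 9, 4 → best response L.
Player II against (Bottom, Back): payoffs 1, 6 → best response R.
Player III against (Top, L): payoffs 9, 10 → best response Back.
Player III against (Top, R): payoffs 9, 4 → best response Front.
Player III against (Middle, L): payoffs 10, 5 → best response Front.
Player III against (Middle, R): payoffs 7, 1 → best response Front.
Player III against (Bottom, L): payoffs 10, 4 → best response Front.
Player III against (Bottom, R): payoffs 6, 8 → best response Back.
Mutual best responses: (Top, L, Back); (Bottom, L, Front).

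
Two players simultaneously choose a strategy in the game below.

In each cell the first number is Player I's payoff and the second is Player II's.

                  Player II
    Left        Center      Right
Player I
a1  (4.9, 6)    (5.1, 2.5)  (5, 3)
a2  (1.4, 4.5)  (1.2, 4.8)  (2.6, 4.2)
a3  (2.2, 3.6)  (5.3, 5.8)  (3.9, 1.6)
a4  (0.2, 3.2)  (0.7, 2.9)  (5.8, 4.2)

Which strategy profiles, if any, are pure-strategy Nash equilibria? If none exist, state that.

Player I against Left: payoffs 4.9, 1.4, 2.2, 0.2 → best response a1.
Player I against Center: payoffs 5.1, 1.2, 5.3, 0.7 → best response a3.
Player I against Right: payoffs 5, 2.6, 3.9, 5.8 → best response a4.
Player II against a1: payoffs 6, 2.5, 3 → best response Left.
Player II against a2: payoffs 4.5, 4.8, 4.2 → best response Center.
Player II against a3: payoffs 3.6, 5.8, 1.6 → best response Center.
Player II against a4: payoffs 3.2, 2.9, 4.2 → best response Right.
Mutual best responses: (a1, Left); (a3, Center); (a4, Right).

(a1, Left), (a3, Center), (a4, Right)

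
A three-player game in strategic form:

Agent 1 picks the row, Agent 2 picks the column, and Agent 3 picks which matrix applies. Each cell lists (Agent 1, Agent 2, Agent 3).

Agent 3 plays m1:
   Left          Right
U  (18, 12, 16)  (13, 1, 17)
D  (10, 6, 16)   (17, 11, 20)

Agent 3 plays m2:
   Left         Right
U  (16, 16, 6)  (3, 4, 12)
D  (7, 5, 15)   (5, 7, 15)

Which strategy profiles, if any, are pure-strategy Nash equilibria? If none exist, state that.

(U, Left, m1): Agent 1 gets 18, best alternative 10; Agent 2 gets 12, best alternative 1; Agent 3 gets 16, best alternative 6. No profitable deviation — NE.
(U, Left, m2): Agent 3 can switch to m1 (6 → 16). Not NE.
(U, Right, m1): Agent 1 can switch to D (13 → 17). Not NE.
(U, Right, m2): Agent 1 can switch to D (3 → 5). Not NE.
(D, Left, m1): Agent 1 can switch to U (10 → 18). Not NE.
(D, Left, m2): Agent 1 can switch to U (7 → 16). Not NE.
(D, Right, m1): Agent 1 gets 17, best alternative 13; Agent 2 gets 11, best alternative 6; Agent 3 gets 20, best alternative 15. No profitable deviation — NE.
(D, Right, m2): Agent 3 can switch to m1 (15 → 20). Not NE.

Pure-strategy Nash equilibria: (U, Left, m1); (D, Right, m1)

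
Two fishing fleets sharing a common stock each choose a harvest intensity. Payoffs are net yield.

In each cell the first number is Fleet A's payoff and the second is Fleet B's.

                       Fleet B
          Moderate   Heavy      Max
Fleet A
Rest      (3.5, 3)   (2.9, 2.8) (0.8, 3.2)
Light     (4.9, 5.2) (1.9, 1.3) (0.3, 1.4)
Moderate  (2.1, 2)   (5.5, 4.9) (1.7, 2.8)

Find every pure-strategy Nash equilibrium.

For each player, find the best response to each opponent profile; mutual best responses are the pure NE.
Fleet A against Moderate: payoffs 3.5, 4.9, 2.1 → best response Light.
Fleet A against Heavy: payoffs 2.9, 1.9, 5.5 → best response Moderate.
Fleet A against Max: payoffs 0.8, 0.3, 1.7 → best response Moderate.
Fleet B against Rest: payoffs 3, 2.8, 3.2 → best response Max.
Fleet B against Light: payoffs 5.2, 1.3, 1.4 → best response Moderate.
Fleet B against Moderate: payoffs 2, 4.9, 2.8 → best response Heavy.
Mutual best responses: (Light, Moderate); (Moderate, Heavy).

(Light, Moderate); (Moderate, Heavy)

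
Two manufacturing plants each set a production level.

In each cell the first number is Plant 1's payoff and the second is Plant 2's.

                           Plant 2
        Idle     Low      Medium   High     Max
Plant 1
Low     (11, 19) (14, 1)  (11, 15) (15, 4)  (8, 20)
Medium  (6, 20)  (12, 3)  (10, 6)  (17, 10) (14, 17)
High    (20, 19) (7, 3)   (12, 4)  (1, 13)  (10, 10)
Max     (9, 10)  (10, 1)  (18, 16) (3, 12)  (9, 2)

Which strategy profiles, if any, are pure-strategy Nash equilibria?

(High, Idle); (Max, Medium)

Plant 1 against Idle: payoffs 11, 6, 20, 9 → best response High.
Plant 1 against Low: payoffs 14, 12, 7, 10 → best response Low.
Plant 1 against Medium: payoffs 11, 10, 12, 18 → best response Max.
Plant 1 against High: payoffs 15, 17, 1, 3 → best response Medium.
Plant 1 against Max: payoffs 8, 14, 10, 9 → best response Medium.
Plant 2 against Low: payoffs 19, 1, 15, 4, 20 → best response Max.
Plant 2 against Medium: payoffs 20, 3, 6, 10, 17 → best response Idle.
Plant 2 against High: payoffs 19, 3, 4, 13, 10 → best response Idle.
Plant 2 against Max: payoffs 10, 1, 16, 12, 2 → best response Medium.
Mutual best responses: (High, Idle); (Max, Medium).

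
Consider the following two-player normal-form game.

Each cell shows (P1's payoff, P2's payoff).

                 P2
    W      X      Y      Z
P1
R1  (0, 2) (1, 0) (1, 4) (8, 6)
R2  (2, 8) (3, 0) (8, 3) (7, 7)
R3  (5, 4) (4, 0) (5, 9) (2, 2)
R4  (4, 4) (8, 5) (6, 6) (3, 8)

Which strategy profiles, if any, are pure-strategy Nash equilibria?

(R1, Z)

For each player, find the best response to each opponent profile; mutual best responses are the pure NE.
P1 against W: payoffs 0, 2, 5, 4 → best response R3.
P1 against X: payoffs 1, 3, 4, 8 → best response R4.
P1 against Y: payoffs 1, 8, 5, 6 → best response R2.
P1 against Z: payoffs 8, 7, 2, 3 → best response R1.
P2 against R1: payoffs 2, 0, 4, 6 → best response Z.
P2 against R2: payoffs 8, 0, 3, 7 → best response W.
P2 against R3: payoffs 4, 0, 9, 2 → best response Y.
P2 against R4: payoffs 4, 5, 6, 8 → best response Z.
Mutual best responses: (R1, Z).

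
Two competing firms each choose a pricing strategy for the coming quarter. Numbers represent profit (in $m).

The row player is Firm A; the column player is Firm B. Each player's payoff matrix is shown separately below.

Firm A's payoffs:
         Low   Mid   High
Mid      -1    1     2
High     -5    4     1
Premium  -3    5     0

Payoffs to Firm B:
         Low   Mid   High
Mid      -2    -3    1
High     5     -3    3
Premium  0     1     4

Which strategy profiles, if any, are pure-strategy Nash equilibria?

Firm A against Low: payoffs -1, -5, -3 → best response Mid.
Firm A against Mid: payoffs 1, 4, 5 → best response Premium.
Firm A against High: payoffs 2, 1, 0 → best response Mid.
Firm B against Mid: payoffs -2, -3, 1 → best response High.
Firm B against High: payoffs 5, -3, 3 → best response Low.
Firm B against Premium: payoffs 0, 1, 4 → best response High.
Mutual best responses: (Mid, High).

(Mid, High)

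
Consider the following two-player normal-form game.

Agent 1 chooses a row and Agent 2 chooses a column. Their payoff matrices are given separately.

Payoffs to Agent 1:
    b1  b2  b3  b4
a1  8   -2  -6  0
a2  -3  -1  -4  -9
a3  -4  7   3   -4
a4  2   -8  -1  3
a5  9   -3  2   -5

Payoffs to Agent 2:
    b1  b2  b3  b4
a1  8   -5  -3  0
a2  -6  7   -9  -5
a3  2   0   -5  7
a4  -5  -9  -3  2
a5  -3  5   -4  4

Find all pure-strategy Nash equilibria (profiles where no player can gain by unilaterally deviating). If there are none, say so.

The unique pure-strategy Nash equilibrium is (a4, b4).

Mark each player's best response to every combination of opponents' strategies; a profile where every player is best-responding is a pure Nash equilibrium.
Agent 1 against b1: payoffs 8, -3, -4, 2, 9 → best response a5.
Agent 1 against b2: payoffs -2, -1, 7, -8, -3 → best response a3.
Agent 1 against b3: payoffs -6, -4, 3, -1, 2 → best response a3.
Agent 1 against b4: payoffs 0, -9, -4, 3, -5 → best response a4.
Agent 2 against a1: payoffs 8, -5, -3, 0 → best response b1.
Agent 2 against a2: payoffs -6, 7, -9, -5 → best response b2.
Agent 2 against a3: payoffs 2, 0, -5, 7 → best response b4.
Agent 2 against a4: payoffs -5, -9, -3, 2 → best response b4.
Agent 2 against a5: payoffs -3, 5, -4, 4 → best response b2.
Mutual best responses: (a4, b4).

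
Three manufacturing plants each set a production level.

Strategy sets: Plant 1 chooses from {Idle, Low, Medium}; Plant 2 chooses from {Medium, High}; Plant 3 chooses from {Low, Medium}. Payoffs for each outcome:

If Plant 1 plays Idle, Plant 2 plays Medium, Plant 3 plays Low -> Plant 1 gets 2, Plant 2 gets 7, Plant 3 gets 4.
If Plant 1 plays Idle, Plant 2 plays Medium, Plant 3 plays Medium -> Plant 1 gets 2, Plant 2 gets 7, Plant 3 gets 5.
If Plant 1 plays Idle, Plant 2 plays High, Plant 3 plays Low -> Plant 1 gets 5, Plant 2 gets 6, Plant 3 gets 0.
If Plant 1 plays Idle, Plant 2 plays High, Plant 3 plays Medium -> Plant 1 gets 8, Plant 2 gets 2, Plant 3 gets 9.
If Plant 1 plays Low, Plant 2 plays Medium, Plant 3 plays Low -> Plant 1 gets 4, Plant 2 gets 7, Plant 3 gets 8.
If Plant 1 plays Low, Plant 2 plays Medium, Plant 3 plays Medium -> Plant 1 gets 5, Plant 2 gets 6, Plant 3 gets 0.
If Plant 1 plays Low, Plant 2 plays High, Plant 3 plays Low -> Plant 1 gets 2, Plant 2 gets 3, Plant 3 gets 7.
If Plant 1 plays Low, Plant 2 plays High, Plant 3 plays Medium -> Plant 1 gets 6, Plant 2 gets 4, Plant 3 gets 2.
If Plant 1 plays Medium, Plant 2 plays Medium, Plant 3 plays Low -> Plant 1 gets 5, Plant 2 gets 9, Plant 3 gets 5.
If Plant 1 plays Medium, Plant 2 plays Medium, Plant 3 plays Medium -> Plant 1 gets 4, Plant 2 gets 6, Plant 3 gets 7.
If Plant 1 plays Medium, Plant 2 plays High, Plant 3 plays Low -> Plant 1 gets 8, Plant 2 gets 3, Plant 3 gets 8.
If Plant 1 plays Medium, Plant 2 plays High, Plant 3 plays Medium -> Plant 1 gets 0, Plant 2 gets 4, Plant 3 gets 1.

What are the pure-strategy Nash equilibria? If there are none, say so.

For each player, find the best response to each opponent profile; mutual best responses are the pure NE.
Plant 1 against (Medium, Low): payoffs 2, 4, 5 → best response Medium.
Plant 1 against (Medium, Medium): payoffs 2, 5, 4 → best response Low.
Plant 1 against (High, Low): payoffs 5, 2, 8 → best response Medium.
Plant 1 against (High, Medium): payoffs 8, 6, 0 → best response Idle.
Plant 2 against (Idle, Low): payoffs 7, 6 → best response Medium.
Plant 2 against (Idle, Medium): payoffs 7, 2 → best response Medium.
Plant 2 against (Low, Low): payoffs 7, 3 → best response Medium.
Plant 2 against (Low, Medium): payoffs 6, 4 → best response Medium.
Plant 2 against (Medium, Low): payoffs 9, 3 → best response Medium.
Plant 2 against (Medium, Medium): payoffs 6, 4 → best response Medium.
Plant 3 against (Idle, Medium): payoffs 4, 5 → best response Medium.
Plant 3 against (Idle, High): payoffs 0, 9 → best response Medium.
Plant 3 against (Low, Medium): payoffs 8, 0 → best response Low.
Plant 3 against (Low, High): payoffs 7, 2 → best response Low.
Plant 3 against (Medium, Medium): payoffs 5, 7 → best response Medium.
Plant 3 against (Medium, High): payoffs 8, 1 → best response Low.
No profile is a mutual best response for all players.

none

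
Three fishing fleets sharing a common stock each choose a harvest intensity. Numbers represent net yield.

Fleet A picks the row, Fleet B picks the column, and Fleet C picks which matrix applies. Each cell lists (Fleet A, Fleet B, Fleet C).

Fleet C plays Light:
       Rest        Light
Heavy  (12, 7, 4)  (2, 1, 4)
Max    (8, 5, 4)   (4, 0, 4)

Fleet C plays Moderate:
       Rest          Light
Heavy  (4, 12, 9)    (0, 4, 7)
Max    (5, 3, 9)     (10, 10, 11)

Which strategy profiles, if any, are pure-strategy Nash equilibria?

Check each profile: it is a Nash equilibrium iff no player can strictly gain by switching unilaterally.
(Heavy, Rest, Light): Fleet C can switch to Moderate (4 → 9). Not NE.
(Heavy, Rest, Moderate): Fleet A can switch to Max (4 → 5). Not NE.
(Heavy, Light, Light): Fleet A can switch to Max (2 → 4). Not NE.
(Heavy, Light, Moderate): Fleet A can switch to Max (0 → 10). Not NE.
(Max, Rest, Light): Fleet A can switch to Heavy (8 → 12). Not NE.
(Max, Rest, Moderate): Fleet B can switch to Light (3 → 10). Not NE.
(Max, Light, Moderate): Fleet A gets 10, best alternative 0; Fleet B gets 10, best alternative 3; Fleet C gets 11, best alternative 4. No profitable deviation — NE.
(The remaining 1 profile has a profitable deviation by the same check.)

(Max, Light, Moderate)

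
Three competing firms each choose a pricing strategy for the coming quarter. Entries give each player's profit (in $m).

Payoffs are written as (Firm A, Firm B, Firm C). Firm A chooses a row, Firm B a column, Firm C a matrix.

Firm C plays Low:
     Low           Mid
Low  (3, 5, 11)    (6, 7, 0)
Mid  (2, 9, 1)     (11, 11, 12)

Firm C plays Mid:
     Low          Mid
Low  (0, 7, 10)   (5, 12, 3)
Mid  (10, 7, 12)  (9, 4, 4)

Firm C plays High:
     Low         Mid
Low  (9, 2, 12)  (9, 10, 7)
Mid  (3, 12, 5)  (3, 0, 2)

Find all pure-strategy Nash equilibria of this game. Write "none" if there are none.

(Low, Low, Low): Firm B can switch to Mid (5 → 7). Not NE.
(Low, Low, Mid): Firm A can switch to Mid (0 → 10). Not NE.
(Low, Low, High): Firm B can switch to Mid (2 → 10). Not NE.
(Low, Mid, Low): Firm A can switch to Mid (6 → 11). Not NE.
(Low, Mid, Mid): Firm A can switch to Mid (5 → 9). Not NE.
(Low, Mid, High): Firm A gets 9, best alternative 3; Firm B gets 10, best alternative 2; Firm C gets 7, best alternative 3. No profitable deviation — NE.
(Mid, Low, Low): Firm A can switch to Low (2 → 3). Not NE.
(Mid, Low, Mid): Firm A gets 10, best alternative 0; Firm B gets 7, best alternative 4; Firm C gets 12, best alternative 5. No profitable deviation — NE.
(Mid, Low, High): Firm A can switch to Low (3 → 9). Not NE.
(Mid, Mid, Low): Firm A gets 11, best alternative 6; Firm B gets 11, best alternative 9; Firm C gets 12, best alternative 4. No profitable deviation — NE.
(Mid, Mid, Mid): Firm B can switch to Low (4 → 7). Not NE.
(The remaining 1 profile has a profitable deviation by the same check.)

The pure Nash equilibria are (Low, Mid, High), (Mid, Low, Mid), (Mid, Mid, Low).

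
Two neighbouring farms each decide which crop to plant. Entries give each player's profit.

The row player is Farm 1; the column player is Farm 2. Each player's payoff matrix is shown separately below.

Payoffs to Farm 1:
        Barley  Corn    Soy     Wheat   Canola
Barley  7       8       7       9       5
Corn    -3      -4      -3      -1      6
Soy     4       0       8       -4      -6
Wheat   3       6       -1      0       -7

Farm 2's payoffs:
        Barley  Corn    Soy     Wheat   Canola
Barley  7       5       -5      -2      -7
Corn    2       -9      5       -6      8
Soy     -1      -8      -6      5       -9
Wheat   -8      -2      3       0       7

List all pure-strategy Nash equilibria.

For each strategy profile, look for a profitable unilateral deviation.
(Barley, Barley): Farm 1 gets 7, best alternative 4; Farm 2 gets 7, best alternative 5. No profitable deviation — NE.
(Barley, Corn): Farm 2 can switch to Barley (5 → 7). Not NE.
(Barley, Soy): Farm 1 can switch to Soy (7 → 8). Not NE.
(Barley, Wheat): Farm 2 can switch to Barley (-2 → 7). Not NE.
(Barley, Canola): Farm 1 can switch to Corn (5 → 6). Not NE.
(Corn, Barley): Farm 1 can switch to Barley (-3 → 7). Not NE.
(Corn, Corn): Farm 1 can switch to Barley (-4 → 8). Not NE.
(Corn, Canola): Farm 1 gets 6, best alternative 5; Farm 2 gets 8, best alternative 5. No profitable deviation — NE.
(The remaining 12 profiles each have a profitable deviation by the same check.)

Pure-strategy Nash equilibria: (Barley, Barley) and (Corn, Canola)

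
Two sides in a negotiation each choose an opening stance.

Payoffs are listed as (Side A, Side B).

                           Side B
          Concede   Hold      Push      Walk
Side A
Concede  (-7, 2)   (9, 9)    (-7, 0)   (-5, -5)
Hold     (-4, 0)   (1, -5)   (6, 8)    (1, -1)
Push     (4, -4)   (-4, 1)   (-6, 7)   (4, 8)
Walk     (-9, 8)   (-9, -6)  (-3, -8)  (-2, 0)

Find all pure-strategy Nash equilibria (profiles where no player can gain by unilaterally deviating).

Pure-strategy Nash equilibria: (Concede, Hold); (Hold, Push); (Push, Walk)

For each player, find the best response to each opponent profile; mutual best responses are the pure NE.
Side A against Concede: payoffs -7, -4, 4, -9 → best response Push.
Side A against Hold: payoffs 9, 1, -4, -9 → best response Concede.
Side A against Push: payoffs -7, 6, -6, -3 → best response Hold.
Side A against Walk: payoffs -5, 1, 4, -2 → best response Push.
Side B against Concede: payoffs 2, 9, 0, -5 → best response Hold.
Side B against Hold: payoffs 0, -5, 8, -1 → best response Push.
Side B against Push: payoffs -4, 1, 7, 8 → best response Walk.
Side B against Walk: payoffs 8, -6, -8, 0 → best response Concede.
Mutual best responses: (Concede, Hold); (Hold, Push); (Push, Walk).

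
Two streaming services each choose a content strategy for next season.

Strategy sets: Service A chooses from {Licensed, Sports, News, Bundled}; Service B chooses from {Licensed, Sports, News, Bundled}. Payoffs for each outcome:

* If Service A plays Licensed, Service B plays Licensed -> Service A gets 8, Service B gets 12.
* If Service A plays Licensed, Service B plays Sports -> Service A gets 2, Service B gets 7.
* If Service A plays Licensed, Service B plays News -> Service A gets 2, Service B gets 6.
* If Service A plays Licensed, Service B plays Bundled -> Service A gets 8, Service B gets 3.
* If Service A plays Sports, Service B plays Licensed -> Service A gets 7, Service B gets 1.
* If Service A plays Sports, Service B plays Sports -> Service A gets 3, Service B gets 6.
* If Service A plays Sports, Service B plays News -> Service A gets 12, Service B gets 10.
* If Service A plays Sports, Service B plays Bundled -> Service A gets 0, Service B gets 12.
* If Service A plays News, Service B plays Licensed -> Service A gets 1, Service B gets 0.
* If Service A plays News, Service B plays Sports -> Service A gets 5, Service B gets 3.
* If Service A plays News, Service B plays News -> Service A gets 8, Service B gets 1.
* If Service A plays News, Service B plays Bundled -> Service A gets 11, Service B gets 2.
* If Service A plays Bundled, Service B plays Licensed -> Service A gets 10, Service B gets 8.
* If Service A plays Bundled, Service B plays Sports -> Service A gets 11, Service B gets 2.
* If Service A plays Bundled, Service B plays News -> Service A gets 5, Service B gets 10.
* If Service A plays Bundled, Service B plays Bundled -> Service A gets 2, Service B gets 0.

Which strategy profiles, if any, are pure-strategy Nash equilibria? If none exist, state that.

There is no pure-strategy Nash equilibrium.

For each player, find the best response to each opponent profile; mutual best responses are the pure NE.
Service A against Licensed: payoffs 8, 7, 1, 10 → best response Bundled.
Service A against Sports: payoffs 2, 3, 5, 11 → best response Bundled.
Service A against News: payoffs 2, 12, 8, 5 → best response Sports.
Service A against Bundled: payoffs 8, 0, 11, 2 → best response News.
Service B against Licensed: payoffs 12, 7, 6, 3 → best response Licensed.
Service B against Sports: payoffs 1, 6, 10, 12 → best response Bundled.
Service B against News: payoffs 0, 3, 1, 2 → best response Sports.
Service B against Bundled: payoffs 8, 2, 10, 0 → best response News.
No profile is a mutual best response for all players.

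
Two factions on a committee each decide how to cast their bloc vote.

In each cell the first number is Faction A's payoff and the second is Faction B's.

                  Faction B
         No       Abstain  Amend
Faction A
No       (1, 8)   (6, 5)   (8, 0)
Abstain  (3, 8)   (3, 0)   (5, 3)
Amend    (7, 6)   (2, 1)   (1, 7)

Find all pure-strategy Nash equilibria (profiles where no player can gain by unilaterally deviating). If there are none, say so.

There is no pure-strategy Nash equilibrium.

(No, No): Faction A can switch to Abstain (1 → 3). Not NE.
(No, Abstain): Faction B can switch to No (5 → 8). Not NE.
(No, Amend): Faction B can switch to No (0 → 8). Not NE.
(Abstain, No): Faction A can switch to Amend (3 → 7). Not NE.
(Abstain, Abstain): Faction A can switch to No (3 → 6). Not NE.
(Abstain, Amend): Faction A can switch to No (5 → 8). Not NE.
(Amend, No): Faction B can switch to Amend (6 → 7). Not NE.
(Amend, Abstain): Faction A can switch to No (2 → 6). Not NE.
(The remaining 1 profile has a profitable deviation by the same check.)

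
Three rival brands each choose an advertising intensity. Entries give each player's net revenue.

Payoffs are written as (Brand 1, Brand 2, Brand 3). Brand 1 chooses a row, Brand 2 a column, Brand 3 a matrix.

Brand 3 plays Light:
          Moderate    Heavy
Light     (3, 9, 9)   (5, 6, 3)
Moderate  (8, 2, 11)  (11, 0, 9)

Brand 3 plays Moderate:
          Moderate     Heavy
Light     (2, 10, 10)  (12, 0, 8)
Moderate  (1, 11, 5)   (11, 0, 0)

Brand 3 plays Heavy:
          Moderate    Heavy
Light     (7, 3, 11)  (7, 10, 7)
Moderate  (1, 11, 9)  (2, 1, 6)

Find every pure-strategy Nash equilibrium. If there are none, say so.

Brand 1 against (Moderate, Light): payoffs 3, 8 → best response Moderate.
Brand 1 against (Moderate, Moderate): payoffs 2, 1 → best response Light.
Brand 1 against (Moderate, Heavy): payoffs 7, 1 → best response Light.
Brand 1 against (Heavy, Light): payoffs 5, 11 → best response Moderate.
Brand 1 against (Heavy, Moderate): payoffs 12, 11 → best response Light.
Brand 1 against (Heavy, Heavy): payoffs 7, 2 → best response Light.
Brand 2 against (Light, Light): payoffs 9, 6 → best response Moderate.
Brand 2 against (Light, Moderate): payoffs 10, 0 → best response Moderate.
Brand 2 against (Light, Heavy): payoffs 3, 10 → best response Heavy.
Brand 2 against (Moderate, Light): payoffs 2, 0 → best response Moderate.
Brand 2 against (Moderate, Moderate): payoffs 11, 0 → best response Moderate.
Brand 2 against (Moderate, Heavy): payoffs 11, 1 → best response Moderate.
Brand 3 against (Light, Moderate): payoffs 9, 10, 11 → best response Heavy.
Brand 3 against (Light, Heavy): payoffs 3, 8, 7 → best response Moderate.
Brand 3 against (Moderate, Moderate): payoffs 11, 5, 9 → best response Light.
Brand 3 against (Moderate, Heavy): payoffs 9, 0, 6 → best response Light.
Mutual best responses: (Moderate, Moderate, Light).

Pure NE: (Moderate, Moderate, Light)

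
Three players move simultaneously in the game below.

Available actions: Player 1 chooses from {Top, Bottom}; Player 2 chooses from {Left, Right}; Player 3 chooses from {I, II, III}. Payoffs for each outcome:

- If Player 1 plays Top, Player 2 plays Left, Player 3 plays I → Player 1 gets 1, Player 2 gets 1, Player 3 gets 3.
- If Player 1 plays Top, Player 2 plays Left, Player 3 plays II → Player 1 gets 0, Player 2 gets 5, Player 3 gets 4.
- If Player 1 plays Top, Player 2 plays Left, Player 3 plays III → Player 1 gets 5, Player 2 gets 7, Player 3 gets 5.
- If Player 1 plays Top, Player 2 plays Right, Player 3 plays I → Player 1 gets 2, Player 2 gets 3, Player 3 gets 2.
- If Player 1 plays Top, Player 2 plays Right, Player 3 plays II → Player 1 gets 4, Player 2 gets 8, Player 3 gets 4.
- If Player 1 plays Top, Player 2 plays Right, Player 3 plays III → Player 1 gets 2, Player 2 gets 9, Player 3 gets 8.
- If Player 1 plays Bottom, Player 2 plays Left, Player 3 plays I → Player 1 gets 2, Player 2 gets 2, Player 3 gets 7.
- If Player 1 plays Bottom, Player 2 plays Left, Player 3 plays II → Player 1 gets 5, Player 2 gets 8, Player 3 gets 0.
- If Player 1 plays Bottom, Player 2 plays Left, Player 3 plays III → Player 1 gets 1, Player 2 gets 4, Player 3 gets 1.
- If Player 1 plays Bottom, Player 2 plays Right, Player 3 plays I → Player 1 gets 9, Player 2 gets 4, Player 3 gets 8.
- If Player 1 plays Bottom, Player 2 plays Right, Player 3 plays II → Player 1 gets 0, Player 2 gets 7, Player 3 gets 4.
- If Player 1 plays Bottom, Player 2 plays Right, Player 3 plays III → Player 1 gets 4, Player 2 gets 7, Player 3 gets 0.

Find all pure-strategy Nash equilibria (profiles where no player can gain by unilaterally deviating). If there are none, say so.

Player 1 against (Left, I): payoffs 1, 2 → best response Bottom.
Player 1 against (Left, II): payoffs 0, 5 → best response Bottom.
Player 1 against (Left, III): payoffs 5, 1 → best response Top.
Player 1 against (Right, I): payoffs 2, 9 → best response Bottom.
Player 1 against (Right, II): payoffs 4, 0 → best response Top.
Player 1 against (Right, III): payoffs 2, 4 → best response Bottom.
Player 2 against (Top, I): payoffs 1, 3 → best response Right.
Player 2 against (Top, II): payoffs 5, 8 → best response Right.
Player 2 against (Top, III): payoffs 7, 9 → best response Right.
Player 2 against (Bottom, I): payoffs 2, 4 → best response Right.
Player 2 against (Bottom, II): payoffs 8, 7 → best response Left.
Player 2 against (Bottom, III): payoffs 4, 7 → best response Right.
Player 3 against (Top, Left): payoffs 3, 4, 5 → best response III.
Player 3 against (Top, Right): payoffs 2, 4, 8 → best response III.
Player 3 against (Bottom, Left): payoffs 7, 0, 1 → best response I.
Player 3 against (Bottom, Right): payoffs 8, 4, 0 → best response I.
Mutual best responses: (Bottom, Right, I).

The unique pure-strategy Nash equilibrium is (Bottom, Right, I).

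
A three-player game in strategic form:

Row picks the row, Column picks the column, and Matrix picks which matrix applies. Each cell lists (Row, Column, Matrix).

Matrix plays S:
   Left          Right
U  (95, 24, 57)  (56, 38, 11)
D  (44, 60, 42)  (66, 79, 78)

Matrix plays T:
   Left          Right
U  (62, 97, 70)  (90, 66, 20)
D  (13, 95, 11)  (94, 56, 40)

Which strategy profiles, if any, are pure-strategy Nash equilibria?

Row against (Left, S): payoffs 95, 44 → best response U.
Row against (Left, T): payoffs 62, 13 → best response U.
Row against (Right, S): payoffs 56, 66 → best response D.
Row against (Right, T): payoffs 90, 94 → best response D.
Column against (U, S): payoffs 24, 38 → best response Right.
Column against (U, T): payoffs 97, 66 → best response Left.
Column against (D, S): payoffs 60, 79 → best response Right.
Column against (D, T): payoffs 95, 56 → best response Left.
Matrix against (U, Left): payoffs 57, 70 → best response T.
Matrix against (U, Right): payoffs 11, 20 → best response T.
Matrix against (D, Left): payoffs 42, 11 → best response S.
Matrix against (D, Right): payoffs 78, 40 → best response S.
Mutual best responses: (U, Left, T); (D, Right, S).

(U, Left, T), (D, Right, S)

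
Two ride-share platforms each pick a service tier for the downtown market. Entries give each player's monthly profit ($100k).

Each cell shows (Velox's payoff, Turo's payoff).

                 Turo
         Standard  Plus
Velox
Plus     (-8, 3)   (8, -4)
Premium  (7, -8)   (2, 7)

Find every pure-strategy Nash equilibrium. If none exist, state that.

There is no pure-strategy Nash equilibrium.

For each player, find the best response to each opponent profile; mutual best responses are the pure NE.
Velox against Standard: payoffs -8, 7 → best response Premium.
Velox against Plus: payoffs 8, 2 → best response Plus.
Turo against Plus: payoffs 3, -4 → best response Standard.
Turo against Premium: payoffs -8, 7 → best response Plus.
No profile is a mutual best response for all players.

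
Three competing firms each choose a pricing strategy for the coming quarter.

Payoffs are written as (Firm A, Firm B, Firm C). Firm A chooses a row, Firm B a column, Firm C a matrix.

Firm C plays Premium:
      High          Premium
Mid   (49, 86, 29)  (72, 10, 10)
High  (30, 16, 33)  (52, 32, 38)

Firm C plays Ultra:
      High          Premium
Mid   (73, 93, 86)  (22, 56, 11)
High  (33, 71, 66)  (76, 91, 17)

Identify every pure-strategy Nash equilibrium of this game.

(Mid, High, Premium): Firm C can switch to Ultra (29 → 86). Not NE.
(Mid, High, Ultra): Firm A gets 73, best alternative 33; Firm B gets 93, best alternative 56; Firm C gets 86, best alternative 29. No profitable deviation — NE.
(Mid, Premium, Premium): Firm B can switch to High (10 → 86). Not NE.
(Mid, Premium, Ultra): Firm A can switch to High (22 → 76). Not NE.
(High, High, Premium): Firm A can switch to Mid (30 → 49). Not NE.
(High, High, Ultra): Firm A can switch to Mid (33 → 73). Not NE.
(High, Premium, Premium): Firm A can switch to Mid (52 → 72). Not NE.
(High, Premium, Ultra): Firm C can switch to Premium (17 → 38). Not NE.

The unique pure-strategy Nash equilibrium is (Mid, High, Ultra).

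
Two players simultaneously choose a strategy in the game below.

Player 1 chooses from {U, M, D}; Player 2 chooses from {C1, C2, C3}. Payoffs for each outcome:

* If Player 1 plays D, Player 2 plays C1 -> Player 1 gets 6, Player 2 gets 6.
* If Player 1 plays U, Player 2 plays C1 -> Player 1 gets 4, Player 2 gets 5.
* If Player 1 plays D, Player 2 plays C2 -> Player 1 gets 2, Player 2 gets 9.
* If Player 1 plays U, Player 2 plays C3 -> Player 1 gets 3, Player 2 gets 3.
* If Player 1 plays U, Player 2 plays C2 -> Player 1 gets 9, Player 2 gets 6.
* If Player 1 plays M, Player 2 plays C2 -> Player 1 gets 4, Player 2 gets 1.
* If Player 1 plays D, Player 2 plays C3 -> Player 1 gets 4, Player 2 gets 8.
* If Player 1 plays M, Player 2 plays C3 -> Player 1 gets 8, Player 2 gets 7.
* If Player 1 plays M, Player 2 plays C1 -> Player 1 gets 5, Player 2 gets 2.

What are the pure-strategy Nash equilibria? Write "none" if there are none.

(U, C2); (M, C3)

For each strategy profile, look for a profitable unilateral deviation.
(U, C1): Player 1 can switch to M (4 → 5). Not NE.
(U, C2): Player 1 gets 9, best alternative 4; Player 2 gets 6, best alternative 5. No profitable deviation — NE.
(U, C3): Player 1 can switch to M (3 → 8). Not NE.
(M, C1): Player 1 can switch to D (5 → 6). Not NE.
(M, C2): Player 1 can switch to U (4 → 9). Not NE.
(M, C3): Player 1 gets 8, best alternative 4; Player 2 gets 7, best alternative 2. No profitable deviation — NE.
(D, C1): Player 2 can switch to C2 (6 → 9). Not NE.
(D, C2): Player 1 can switch to U (2 → 9). Not NE.
(D, C3): Player 1 can switch to M (4 → 8). Not NE.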